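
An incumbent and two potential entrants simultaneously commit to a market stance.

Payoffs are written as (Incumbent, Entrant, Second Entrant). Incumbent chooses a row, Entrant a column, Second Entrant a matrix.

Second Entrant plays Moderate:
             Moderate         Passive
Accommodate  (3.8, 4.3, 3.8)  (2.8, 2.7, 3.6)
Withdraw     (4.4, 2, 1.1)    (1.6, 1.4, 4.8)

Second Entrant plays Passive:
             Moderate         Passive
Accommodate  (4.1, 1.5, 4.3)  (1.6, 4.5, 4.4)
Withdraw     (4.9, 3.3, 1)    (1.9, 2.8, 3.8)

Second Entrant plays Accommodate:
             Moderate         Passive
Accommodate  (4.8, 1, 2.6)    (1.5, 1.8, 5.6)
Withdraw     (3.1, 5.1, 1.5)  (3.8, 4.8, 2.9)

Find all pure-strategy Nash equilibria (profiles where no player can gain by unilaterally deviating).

none

Incumbent against (Moderate, Moderate): payoffs 3.8, 4.4 → best response Withdraw.
Incumbent against (Moderate, Passive): payoffs 4.1, 4.9 → best response Withdraw.
Incumbent against (Moderate, Accommodate): payoffs 4.8, 3.1 → best response Accommodate.
Incumbent against (Passive, Moderate): payoffs 2.8, 1.6 → best response Accommodate.
Incumbent against (Passive, Passive): payoffs 1.6, 1.9 → best response Withdraw.
Incumbent against (Passive, Accommodate): payoffs 1.5, 3.8 → best response Withdraw.
Entrant against (Accommodate, Moderate): payoffs 4.3, 2.7 → best response Moderate.
Entrant against (Accommodate, Passive): payoffs 1.5, 4.5 → best response Passive.
Entrant against (Accommodate, Accommodate): payoffs 1, 1.8 → best response Passive.
Entrant against (Withdraw, Moderate): payoffs 2, 1.4 → best response Moderate.
Entrant against (Withdraw, Passive): payoffs 3.3, 2.8 → best response Moderate.
Entrant against (Withdraw, Accommodate): payoffs 5.1, 4.8 → best response Moderate.
Second Entrant against (Accommodate, Moderate): payoffs 3.8, 4.3, 2.6 → best response Passive.
Second Entrant against (Accommodate, Passive): payoffs 3.6, 4.4, 5.6 → best response Accommodate.
Second Entrant against (Withdraw, Moderate): payoffs 1.1, 1, 1.5 → best response Accommodate.
Second Entrant against (Withdraw, Passive): payoffs 4.8, 3.8, 2.9 → best response Moderate.
No profile is a mutual best response for all players.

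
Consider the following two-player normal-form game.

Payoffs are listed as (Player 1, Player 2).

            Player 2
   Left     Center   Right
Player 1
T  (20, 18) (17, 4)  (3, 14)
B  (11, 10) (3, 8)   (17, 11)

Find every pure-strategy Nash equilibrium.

The pure Nash equilibria are (T, Left) and (B, Right).

(T, Left): Player 1 gets 20, best alternative 11; Player 2 gets 18, best alternative 14. No profitable deviation — NE.
(T, Center): Player 2 can switch to Left (4 → 18). Not NE.
(T, Right): Player 1 can switch to B (3 → 17). Not NE.
(B, Left): Player 1 can switch to T (11 → 20). Not NE.
(B, Center): Player 1 can switch to T (3 → 17). Not NE.
(B, Right): Player 1 gets 17, best alternative 3; Player 2 gets 11, best alternative 10. No profitable deviation — NE.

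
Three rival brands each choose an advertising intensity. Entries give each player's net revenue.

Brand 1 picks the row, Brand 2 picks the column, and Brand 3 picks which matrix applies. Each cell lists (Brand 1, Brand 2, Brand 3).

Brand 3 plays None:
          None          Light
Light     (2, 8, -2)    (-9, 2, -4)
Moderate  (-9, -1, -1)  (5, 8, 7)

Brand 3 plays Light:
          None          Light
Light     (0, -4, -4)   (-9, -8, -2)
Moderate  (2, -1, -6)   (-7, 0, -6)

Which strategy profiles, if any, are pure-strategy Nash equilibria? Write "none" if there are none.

The pure Nash equilibria are (Light, None, None); (Moderate, Light, None).

Mark each player's best response to every combination of opponents' strategies; a profile where every player is best-responding is a pure Nash equilibrium.
Brand 1 against (None, None): payoffs 2, -9 → best response Light.
Brand 1 against (None, Light): payoffs 0, 2 → best response Moderate.
Brand 1 against (Light, None): payoffs -9, 5 → best response Moderate.
Brand 1 against (Light, Light): payoffs -9, -7 → best response Moderate.
Brand 2 against (Light, None): payoffs 8, 2 → best response None.
Brand 2 against (Light, Light): payoffs -4, -8 → best response None.
Brand 2 against (Moderate, None): payoffs -1, 8 → best response Light.
Brand 2 against (Moderate, Light): payoffs -1, 0 → best response Light.
Brand 3 against (Light, None): payoffs -2, -4 → best response None.
Brand 3 against (Light, Light): payoffs -4, -2 → best response Light.
Brand 3 against (Moderate, None): payoffs -1, -6 → best response None.
Brand 3 against (Moderate, Light): payoffs 7, -6 → best response None.
Mutual best responses: (Light, None, None); (Moderate, Light, None).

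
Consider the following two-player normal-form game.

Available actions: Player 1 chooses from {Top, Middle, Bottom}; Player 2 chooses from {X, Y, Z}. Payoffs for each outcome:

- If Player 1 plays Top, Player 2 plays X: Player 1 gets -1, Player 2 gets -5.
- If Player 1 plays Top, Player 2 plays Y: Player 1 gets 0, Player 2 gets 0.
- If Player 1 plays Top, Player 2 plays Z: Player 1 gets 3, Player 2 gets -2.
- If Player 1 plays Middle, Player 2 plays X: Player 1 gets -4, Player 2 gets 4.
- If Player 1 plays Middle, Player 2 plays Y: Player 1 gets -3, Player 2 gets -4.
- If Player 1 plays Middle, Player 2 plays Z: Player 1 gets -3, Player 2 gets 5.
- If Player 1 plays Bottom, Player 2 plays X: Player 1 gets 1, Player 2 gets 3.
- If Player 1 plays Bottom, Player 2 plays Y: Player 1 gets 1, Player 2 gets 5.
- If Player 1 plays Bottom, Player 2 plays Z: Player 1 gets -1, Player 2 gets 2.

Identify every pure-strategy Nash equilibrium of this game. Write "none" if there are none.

(Top, X): Player 1 can switch to Bottom (-1 → 1). Not NE.
(Top, Y): Player 1 can switch to Bottom (0 → 1). Not NE.
(Top, Z): Player 2 can switch to Y (-2 → 0). Not NE.
(Middle, X): Player 1 can switch to Top (-4 → -1). Not NE.
(Middle, Y): Player 1 can switch to Top (-3 → 0). Not NE.
(Middle, Z): Player 1 can switch to Top (-3 → 3). Not NE.
(Bottom, X): Player 2 can switch to Y (3 → 5). Not NE.
(Bottom, Y): Player 1 gets 1, best alternative 0; Player 2 gets 5, best alternative 3. No profitable deviation — NE.
(Bottom, Z): Player 1 can switch to Top (-1 → 3). Not NE.

The unique pure-strategy Nash equilibrium is (Bottom, Y).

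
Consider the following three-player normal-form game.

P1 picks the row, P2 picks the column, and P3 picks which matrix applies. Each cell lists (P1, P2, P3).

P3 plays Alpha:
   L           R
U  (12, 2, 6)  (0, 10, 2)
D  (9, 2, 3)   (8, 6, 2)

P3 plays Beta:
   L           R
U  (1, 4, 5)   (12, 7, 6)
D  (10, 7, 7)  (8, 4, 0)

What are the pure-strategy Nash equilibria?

(U, L, Alpha): P2 can switch to R (2 → 10). Not NE.
(U, L, Beta): P1 can switch to D (1 → 10). Not NE.
(U, R, Alpha): P1 can switch to D (0 → 8). Not NE.
(U, R, Beta): P1 gets 12, best alternative 8; P2 gets 7, best alternative 4; P3 gets 6, best alternative 2. No profitable deviation — NE.
(D, L, Alpha): P1 can switch to U (9 → 12). Not NE.
(D, L, Beta): P1 gets 10, best alternative 1; P2 gets 7, best alternative 4; P3 gets 7, best alternative 3. No profitable deviation — NE.
(D, R, Alpha): P1 gets 8, best alternative 0; P2 gets 6, best alternative 2; P3 gets 2, best alternative 0. No profitable deviation — NE.
(D, R, Beta): P1 can switch to U (8 → 12). Not NE.

Pure-strategy Nash equilibria: (U, R, Beta), (D, L, Beta), (D, R, Alpha)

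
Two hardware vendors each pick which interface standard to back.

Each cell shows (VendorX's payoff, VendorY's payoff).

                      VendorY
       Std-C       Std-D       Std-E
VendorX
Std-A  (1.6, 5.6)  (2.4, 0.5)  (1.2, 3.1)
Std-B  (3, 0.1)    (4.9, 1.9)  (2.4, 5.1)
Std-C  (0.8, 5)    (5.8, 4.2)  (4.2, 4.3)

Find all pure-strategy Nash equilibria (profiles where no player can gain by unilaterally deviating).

VendorX against Std-C: payoffs 1.6, 3, 0.8 → best response Std-B.
VendorX against Std-D: payoffs 2.4, 4.9, 5.8 → best response Std-C.
VendorX against Std-E: payoffs 1.2, 2.4, 4.2 → best response Std-C.
VendorY against Std-A: payoffs 5.6, 0.5, 3.1 → best response Std-C.
VendorY against Std-B: payoffs 0.1, 1.9, 5.1 → best response Std-E.
VendorY against Std-C: payoffs 5, 4.2, 4.3 → best response Std-C.
No profile is a mutual best response for all players.

No pure-strategy Nash equilibrium.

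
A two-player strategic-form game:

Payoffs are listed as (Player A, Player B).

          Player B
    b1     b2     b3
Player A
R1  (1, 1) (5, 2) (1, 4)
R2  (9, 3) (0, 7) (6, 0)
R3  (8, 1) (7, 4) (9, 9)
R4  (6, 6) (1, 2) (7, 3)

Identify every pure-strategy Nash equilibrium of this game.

(R1, b1): Player A can switch to R2 (1 → 9). Not NE.
(R1, b2): Player A can switch to R3 (5 → 7). Not NE.
(R1, b3): Player A can switch to R2 (1 → 6). Not NE.
(R2, b1): Player B can switch to b2 (3 → 7). Not NE.
(R2, b2): Player A can switch to R1 (0 → 5). Not NE.
(R2, b3): Player A can switch to R3 (6 → 9). Not NE.
(R3, b3): Player A gets 9, best alternative 7; Player B gets 9, best alternative 4. No profitable deviation — NE.
(The remaining 5 profiles each have a profitable deviation by the same check.)

(R3, b3)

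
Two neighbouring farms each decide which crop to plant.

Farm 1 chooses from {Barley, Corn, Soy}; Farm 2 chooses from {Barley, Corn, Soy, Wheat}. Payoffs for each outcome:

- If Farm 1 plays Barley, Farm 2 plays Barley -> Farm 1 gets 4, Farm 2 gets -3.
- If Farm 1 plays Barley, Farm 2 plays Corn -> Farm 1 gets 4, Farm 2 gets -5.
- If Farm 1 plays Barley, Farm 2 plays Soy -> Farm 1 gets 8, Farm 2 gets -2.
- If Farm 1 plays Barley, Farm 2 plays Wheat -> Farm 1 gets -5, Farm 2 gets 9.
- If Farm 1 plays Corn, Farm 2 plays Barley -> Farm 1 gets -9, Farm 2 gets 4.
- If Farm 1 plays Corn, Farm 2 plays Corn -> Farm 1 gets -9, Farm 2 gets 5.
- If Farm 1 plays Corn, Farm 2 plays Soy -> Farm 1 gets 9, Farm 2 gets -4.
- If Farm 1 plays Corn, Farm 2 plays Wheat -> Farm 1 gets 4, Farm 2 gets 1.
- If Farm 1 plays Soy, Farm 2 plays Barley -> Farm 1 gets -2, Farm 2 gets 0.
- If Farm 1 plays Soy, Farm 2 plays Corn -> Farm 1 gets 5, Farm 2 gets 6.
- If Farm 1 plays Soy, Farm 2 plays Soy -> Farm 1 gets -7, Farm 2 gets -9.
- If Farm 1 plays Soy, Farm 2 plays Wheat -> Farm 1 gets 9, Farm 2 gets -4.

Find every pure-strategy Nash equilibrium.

Pure NE: (Soy, Corn)

Check each profile: it is a Nash equilibrium iff no player can strictly gain by switching unilaterally.
(Barley, Barley): Farm 2 can switch to Soy (-3 → -2). Not NE.
(Barley, Corn): Farm 1 can switch to Soy (4 → 5). Not NE.
(Barley, Soy): Farm 1 can switch to Corn (8 → 9). Not NE.
(Barley, Wheat): Farm 1 can switch to Corn (-5 → 4). Not NE.
(Corn, Barley): Farm 1 can switch to Barley (-9 → 4). Not NE.
(Corn, Corn): Farm 1 can switch to Barley (-9 → 4). Not NE.
(Soy, Corn): Farm 1 gets 5, best alternative 4; Farm 2 gets 6, best alternative 0. No profitable deviation — NE.
(The remaining 5 profiles each have a profitable deviation by the same check.)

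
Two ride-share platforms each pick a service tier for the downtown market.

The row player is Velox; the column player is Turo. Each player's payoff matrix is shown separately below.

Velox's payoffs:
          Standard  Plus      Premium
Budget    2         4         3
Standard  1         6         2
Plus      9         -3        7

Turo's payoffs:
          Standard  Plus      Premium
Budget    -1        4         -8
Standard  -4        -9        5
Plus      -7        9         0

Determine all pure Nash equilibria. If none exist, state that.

Velox against Standard: payoffs 2, 1, 9 → best response Plus.
Velox against Plus: payoffs 4, 6, -3 → best response Standard.
Velox against Premium: payoffs 3, 2, 7 → best response Plus.
Turo against Budget: payoffs -1, 4, -8 → best response Plus.
Turo against Standard: payoffs -4, -9, 5 → best response Premium.
Turo against Plus: payoffs -7, 9, 0 → best response Plus.
No profile is a mutual best response for all players.

none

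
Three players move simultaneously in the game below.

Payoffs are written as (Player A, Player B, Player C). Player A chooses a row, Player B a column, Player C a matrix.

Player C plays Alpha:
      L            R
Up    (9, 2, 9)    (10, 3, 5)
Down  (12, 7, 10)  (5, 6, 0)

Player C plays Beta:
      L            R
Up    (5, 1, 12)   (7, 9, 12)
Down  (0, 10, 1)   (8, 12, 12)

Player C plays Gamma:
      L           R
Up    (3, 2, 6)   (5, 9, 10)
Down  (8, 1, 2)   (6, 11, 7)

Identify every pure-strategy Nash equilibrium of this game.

The pure Nash equilibria are (Down, L, Alpha); (Down, R, Beta).

For each player, find the best response to each opponent profile; mutual best responses are the pure NE.
Player A against (L, Alpha): payoffs 9, 12 → best response Down.
Player A against (L, Beta): payoffs 5, 0 → best response Up.
Player A against (L, Gamma): payoffs 3, 8 → best response Down.
Player A against (R, Alpha): payoffs 10, 5 → best response Up.
Player A against (R, Beta): payoffs 7, 8 → best response Down.
Player A against (R, Gamma): payoffs 5, 6 → best response Down.
Player B against (Up, Alpha): payoffs 2, 3 → best response R.
Player B against (Up, Beta): payoffs 1, 9 → best response R.
Player B against (Up, Gamma): payoffs 2, 9 → best response R.
Player B against (Down, Alpha): payoffs 7, 6 → best response L.
Player B against (Down, Beta): payoffs 10, 12 → best response R.
Player B against (Down, Gamma): payoffs 1, 11 → best response R.
Player C against (Up, L): payoffs 9, 12, 6 → best response Beta.
Player C against (Up, R): payoffs 5, 12, 10 → best response Beta.
Player C against (Down, L): payoffs 10, 1, 2 → best response Alpha.
Player C against (Down, R): payoffs 0, 12, 7 → best response Beta.
Mutual best responses: (Down, L, Alpha); (Down, R, Beta).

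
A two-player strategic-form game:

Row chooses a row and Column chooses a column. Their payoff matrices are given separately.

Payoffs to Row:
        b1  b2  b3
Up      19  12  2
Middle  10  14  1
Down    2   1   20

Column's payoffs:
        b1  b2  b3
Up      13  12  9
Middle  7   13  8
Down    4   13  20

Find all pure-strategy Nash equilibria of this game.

Row against b1: payoffs 19, 10, 2 → best response Up.
Row against b2: payoffs 12, 14, 1 → best response Middle.
Row against b3: payoffs 2, 1, 20 → best response Down.
Column against Up: payoffs 13, 12, 9 → best response b1.
Column against Middle: payoffs 7, 13, 8 → best response b2.
Column against Down: payoffs 4, 13, 20 → best response b3.
Mutual best responses: (Up, b1); (Middle, b2); (Down, b3).

Pure-strategy Nash equilibria: (Up, b1) and (Middle, b2) and (Down, b3)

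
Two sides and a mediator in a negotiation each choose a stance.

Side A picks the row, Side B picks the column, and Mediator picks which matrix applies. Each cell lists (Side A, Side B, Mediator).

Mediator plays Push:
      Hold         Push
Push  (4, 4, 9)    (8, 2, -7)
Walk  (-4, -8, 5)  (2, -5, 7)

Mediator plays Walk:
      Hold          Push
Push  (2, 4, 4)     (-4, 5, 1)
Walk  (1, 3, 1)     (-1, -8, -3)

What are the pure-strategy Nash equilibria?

(Push, Hold, Push)

Side A against (Hold, Push): payoffs 4, -4 → best response Push.
Side A against (Hold, Walk): payoffs 2, 1 → best response Push.
Side A against (Push, Push): payoffs 8, 2 → best response Push.
Side A against (Push, Walk): payoffs -4, -1 → best response Walk.
Side B against (Push, Push): payoffs 4, 2 → best response Hold.
Side B against (Push, Walk): payoffs 4, 5 → best response Push.
Side B against (Walk, Push): payoffs -8, -5 → best response Push.
Side B against (Walk, Walk): payoffs 3, -8 → best response Hold.
Mediator against (Push, Hold): payoffs 9, 4 → best response Push.
Mediator against (Push, Push): payoffs -7, 1 → best response Walk.
Mediator against (Walk, Hold): payoffs 5, 1 → best response Push.
Mediator against (Walk, Push): payoffs 7, -3 → best response Push.
Mutual best responses: (Push, Hold, Push).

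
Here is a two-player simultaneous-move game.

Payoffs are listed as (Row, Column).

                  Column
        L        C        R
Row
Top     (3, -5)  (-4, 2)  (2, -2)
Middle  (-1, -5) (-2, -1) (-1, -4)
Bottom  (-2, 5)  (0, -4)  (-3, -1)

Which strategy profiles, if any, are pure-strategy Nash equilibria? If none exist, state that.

There is no pure-strategy Nash equilibrium.

Row against L: payoffs 3, -1, -2 → best response Top.
Row against C: payoffs -4, -2, 0 → best response Bottom.
Row against R: payoffs 2, -1, -3 → best response Top.
Column against Top: payoffs -5, 2, -2 → best response C.
Column against Middle: payoffs -5, -1, -4 → best response C.
Column against Bottom: payoffs 5, -4, -1 → best response L.
No profile is a mutual best response for all players.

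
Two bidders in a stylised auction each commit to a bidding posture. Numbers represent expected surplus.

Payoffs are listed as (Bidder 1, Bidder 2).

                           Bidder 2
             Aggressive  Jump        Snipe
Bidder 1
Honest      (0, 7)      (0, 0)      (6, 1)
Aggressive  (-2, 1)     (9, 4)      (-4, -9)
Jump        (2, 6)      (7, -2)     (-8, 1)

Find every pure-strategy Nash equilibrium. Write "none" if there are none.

Pure-strategy Nash equilibria: (Aggressive, Jump), (Jump, Aggressive)

(Honest, Aggressive): Bidder 1 can switch to Jump (0 → 2). Not NE.
(Honest, Jump): Bidder 1 can switch to Aggressive (0 → 9). Not NE.
(Honest, Snipe): Bidder 2 can switch to Aggressive (1 → 7). Not NE.
(Aggressive, Aggressive): Bidder 1 can switch to Honest (-2 → 0). Not NE.
(Aggressive, Jump): Bidder 1 gets 9, best alternative 7; Bidder 2 gets 4, best alternative 1. No profitable deviation — NE.
(Aggressive, Snipe): Bidder 1 can switch to Honest (-4 → 6). Not NE.
(Jump, Aggressive): Bidder 1 gets 2, best alternative 0; Bidder 2 gets 6, best alternative 1. No profitable deviation — NE.
(Jump, Jump): Bidder 1 can switch to Aggressive (7 → 9). Not NE.
(Jump, Snipe): Bidder 1 can switch to Honest (-8 → 6). Not NE.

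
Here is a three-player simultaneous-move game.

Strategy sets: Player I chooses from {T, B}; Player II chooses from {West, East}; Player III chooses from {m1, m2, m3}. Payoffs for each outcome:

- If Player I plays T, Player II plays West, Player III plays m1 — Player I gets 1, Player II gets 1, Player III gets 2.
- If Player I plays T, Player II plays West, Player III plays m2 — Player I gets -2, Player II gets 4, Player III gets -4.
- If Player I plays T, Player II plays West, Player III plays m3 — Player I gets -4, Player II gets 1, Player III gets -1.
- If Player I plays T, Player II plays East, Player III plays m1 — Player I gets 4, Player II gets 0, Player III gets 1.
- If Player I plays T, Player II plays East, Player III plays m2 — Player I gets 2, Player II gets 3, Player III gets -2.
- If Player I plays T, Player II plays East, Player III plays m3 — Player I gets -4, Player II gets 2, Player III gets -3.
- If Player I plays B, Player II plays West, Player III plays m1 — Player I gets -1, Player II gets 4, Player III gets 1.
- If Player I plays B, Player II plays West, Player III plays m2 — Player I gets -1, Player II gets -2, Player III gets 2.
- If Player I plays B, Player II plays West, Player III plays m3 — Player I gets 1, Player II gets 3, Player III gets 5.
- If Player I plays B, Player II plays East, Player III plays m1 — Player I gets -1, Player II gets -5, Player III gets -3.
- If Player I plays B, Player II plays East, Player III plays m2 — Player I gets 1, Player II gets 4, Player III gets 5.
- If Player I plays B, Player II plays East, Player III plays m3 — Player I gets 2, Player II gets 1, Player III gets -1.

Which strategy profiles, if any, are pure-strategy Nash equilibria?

(T, West, m1): Player I gets 1, best alternative -1; Player II gets 1, best alternative 0; Player III gets 2, best alternative -1. No profitable deviation — NE.
(T, West, m2): Player I can switch to B (-2 → -1). Not NE.
(T, West, m3): Player I can switch to B (-4 → 1). Not NE.
(T, East, m1): Player II can switch to West (0 → 1). Not NE.
(T, East, m2): Player II can switch to West (3 → 4). Not NE.
(T, East, m3): Player I can switch to B (-4 → 2). Not NE.
(B, West, m1): Player I can switch to T (-1 → 1). Not NE.
(B, West, m2): Player II can switch to East (-2 → 4). Not NE.
(B, West, m3): Player I gets 1, best alternative -4; Player II gets 3, best alternative 1; Player III gets 5, best alternative 2. No profitable deviation — NE.
(B, East, m1): Player I can switch to T (-1 → 4). Not NE.
(B, East, m2): Player I can switch to T (1 → 2). Not NE.
(B, East, m3): Player II can switch to West (1 → 3). Not NE.

Pure-strategy Nash equilibria: (T, West, m1); (B, West, m3)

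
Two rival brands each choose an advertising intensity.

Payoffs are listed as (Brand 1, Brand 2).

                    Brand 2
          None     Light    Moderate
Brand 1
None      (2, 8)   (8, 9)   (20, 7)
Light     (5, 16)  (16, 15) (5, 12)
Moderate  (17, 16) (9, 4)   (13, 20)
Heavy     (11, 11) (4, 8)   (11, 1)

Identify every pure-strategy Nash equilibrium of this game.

For each player, find the best response to each opponent profile; mutual best responses are the pure NE.
Brand 1 against None: payoffs 2, 5, 17, 11 → best response Moderate.
Brand 1 against Light: payoffs 8, 16, 9, 4 → best response Light.
Brand 1 against Moderate: payoffs 20, 5, 13, 11 → best response None.
Brand 2 against None: payoffs 8, 9, 7 → best response Light.
Brand 2 against Light: payoffs 16, 15, 12 → best response None.
Brand 2 against Moderate: payoffs 16, 4, 20 → best response Moderate.
Brand 2 against Heavy: payoffs 11, 8, 1 → best response None.
No profile is a mutual best response for all players.

There is no pure-strategy Nash equilibrium.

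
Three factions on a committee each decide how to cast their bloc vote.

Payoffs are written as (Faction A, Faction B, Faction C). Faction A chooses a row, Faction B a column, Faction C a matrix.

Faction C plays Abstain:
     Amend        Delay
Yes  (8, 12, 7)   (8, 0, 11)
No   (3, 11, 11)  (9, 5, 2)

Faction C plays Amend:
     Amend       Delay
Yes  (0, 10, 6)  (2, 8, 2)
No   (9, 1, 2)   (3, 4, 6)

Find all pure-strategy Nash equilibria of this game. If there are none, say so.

Pure-strategy Nash equilibria: (Yes, Amend, Abstain) and (No, Delay, Amend)

Faction A against (Amend, Abstain): payoffs 8, 3 → best response Yes.
Faction A against (Amend, Amend): payoffs 0, 9 → best response No.
Faction A against (Delay, Abstain): payoffs 8, 9 → best response No.
Faction A against (Delay, Amend): payoffs 2, 3 → best response No.
Faction B against (Yes, Abstain): payoffs 12, 0 → best response Amend.
Faction B against (Yes, Amend): payoffs 10, 8 → best response Amend.
Faction B against (No, Abstain): payoffs 11, 5 → best response Amend.
Faction B against (No, Amend): payoffs 1, 4 → best response Delay.
Faction C against (Yes, Amend): payoffs 7, 6 → best response Abstain.
Faction C against (Yes, Delay): payoffs 11, 2 → best response Abstain.
Faction C against (No, Amend): payoffs 11, 2 → best response Abstain.
Faction C against (No, Delay): payoffs 2, 6 → best response Amend.
Mutual best responses: (Yes, Amend, Abstain); (No, Delay, Amend).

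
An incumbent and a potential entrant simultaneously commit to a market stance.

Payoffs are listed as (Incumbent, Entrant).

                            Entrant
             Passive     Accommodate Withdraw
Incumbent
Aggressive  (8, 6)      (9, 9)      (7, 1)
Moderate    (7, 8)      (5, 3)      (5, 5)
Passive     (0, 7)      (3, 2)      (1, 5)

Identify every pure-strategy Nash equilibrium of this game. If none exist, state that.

Pure NE: (Aggressive, Accommodate)

Incumbent against Passive: payoffs 8, 7, 0 → best response Aggressive.
Incumbent against Accommodate: payoffs 9, 5, 3 → best response Aggressive.
Incumbent against Withdraw: payoffs 7, 5, 1 → best response Aggressive.
Entrant against Aggressive: payoffs 6, 9, 1 → best response Accommodate.
Entrant against Moderate: payoffs 8, 3, 5 → best response Passive.
Entrant against Passive: payoffs 7, 2, 5 → best response Passive.
Mutual best responses: (Aggressive, Accommodate).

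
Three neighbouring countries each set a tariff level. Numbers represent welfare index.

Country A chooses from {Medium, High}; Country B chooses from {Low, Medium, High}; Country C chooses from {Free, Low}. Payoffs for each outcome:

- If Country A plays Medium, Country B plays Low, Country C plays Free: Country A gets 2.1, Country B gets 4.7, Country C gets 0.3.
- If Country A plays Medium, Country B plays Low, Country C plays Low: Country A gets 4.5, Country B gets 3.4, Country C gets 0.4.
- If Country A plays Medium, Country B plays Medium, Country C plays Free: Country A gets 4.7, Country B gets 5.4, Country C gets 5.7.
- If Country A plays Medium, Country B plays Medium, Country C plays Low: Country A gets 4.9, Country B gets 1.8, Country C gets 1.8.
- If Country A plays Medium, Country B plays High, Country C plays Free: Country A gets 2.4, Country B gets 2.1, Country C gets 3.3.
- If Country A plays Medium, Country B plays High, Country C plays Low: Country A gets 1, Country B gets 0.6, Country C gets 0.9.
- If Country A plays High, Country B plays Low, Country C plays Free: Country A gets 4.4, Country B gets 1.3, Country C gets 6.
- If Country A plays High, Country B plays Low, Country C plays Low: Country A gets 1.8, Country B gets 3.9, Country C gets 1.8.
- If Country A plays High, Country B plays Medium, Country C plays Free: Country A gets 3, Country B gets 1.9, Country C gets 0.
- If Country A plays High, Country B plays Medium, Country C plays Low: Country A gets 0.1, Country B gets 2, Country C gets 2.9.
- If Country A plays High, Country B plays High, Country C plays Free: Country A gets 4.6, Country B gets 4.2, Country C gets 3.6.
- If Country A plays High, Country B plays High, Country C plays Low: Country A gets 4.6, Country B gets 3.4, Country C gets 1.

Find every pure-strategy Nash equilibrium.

Pure-strategy Nash equilibria: (Medium, Low, Low), (Medium, Medium, Free), (High, High, Free)

(Medium, Low, Free): Country A can switch to High (2.1 → 4.4). Not NE.
(Medium, Low, Low): Country A gets 4.5, best alternative 1.8; Country B gets 3.4, best alternative 1.8; Country C gets 0.4, best alternative 0.3. No profitable deviation — NE.
(Medium, Medium, Free): Country A gets 4.7, best alternative 3; Country B gets 5.4, best alternative 4.7; Country C gets 5.7, best alternative 1.8. No profitable deviation — NE.
(Medium, Medium, Low): Country B can switch to Low (1.8 → 3.4). Not NE.
(Medium, High, Free): Country A can switch to High (2.4 → 4.6). Not NE.
(Medium, High, Low): Country A can switch to High (1 → 4.6). Not NE.
(High, Low, Free): Country B can switch to Medium (1.3 → 1.9). Not NE.
(High, Low, Low): Country A can switch to Medium (1.8 → 4.5). Not NE.
(High, High, Free): Country A gets 4.6, best alternative 2.4; Country B gets 4.2, best alternative 1.9; Country C gets 3.6, best alternative 1. No profitable deviation — NE.
(The remaining 3 profiles each have a profitable deviation by the same check.)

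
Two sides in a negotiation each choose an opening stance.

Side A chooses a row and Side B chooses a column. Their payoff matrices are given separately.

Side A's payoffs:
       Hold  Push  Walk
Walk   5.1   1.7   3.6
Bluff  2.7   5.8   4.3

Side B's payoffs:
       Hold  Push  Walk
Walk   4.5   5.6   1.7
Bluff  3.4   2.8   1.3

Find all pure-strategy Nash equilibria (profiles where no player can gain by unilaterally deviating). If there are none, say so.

Mark each player's best response to every combination of opponents' strategies; a profile where every player is best-responding is a pure Nash equilibrium.
Side A against Hold: payoffs 5.1, 2.7 → best response Walk.
Side A against Push: payoffs 1.7, 5.8 → best response Bluff.
Side A against Walk: payoffs 3.6, 4.3 → best response Bluff.
Side B against Walk: payoffs 4.5, 5.6, 1.7 → best response Push.
Side B against Bluff: payoffs 3.4, 2.8, 1.3 → best response Hold.
No profile is a mutual best response for all players.

none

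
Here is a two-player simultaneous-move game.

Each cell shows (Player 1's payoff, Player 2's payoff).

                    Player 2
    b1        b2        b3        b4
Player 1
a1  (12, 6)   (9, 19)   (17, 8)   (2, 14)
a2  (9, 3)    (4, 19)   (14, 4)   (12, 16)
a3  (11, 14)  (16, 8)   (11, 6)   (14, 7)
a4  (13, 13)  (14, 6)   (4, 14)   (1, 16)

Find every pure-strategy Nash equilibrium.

none

(a1, b1): Player 1 can switch to a4 (12 → 13). Not NE.
(a1, b2): Player 1 can switch to a3 (9 → 16). Not NE.
(a1, b3): Player 2 can switch to b2 (8 → 19). Not NE.
(a1, b4): Player 1 can switch to a2 (2 → 12). Not NE.
(a2, b1): Player 1 can switch to a1 (9 → 12). Not NE.
(a2, b2): Player 1 can switch to a1 (4 → 9). Not NE.
(a2, b3): Player 1 can switch to a1 (14 → 17). Not NE.
(a2, b4): Player 1 can switch to a3 (12 → 14). Not NE.
(a3, b1): Player 1 can switch to a1 (11 → 12). Not NE.
(a3, b2): Player 2 can switch to b1 (8 → 14). Not NE.
(a3, b3): Player 1 can switch to a1 (11 → 17). Not NE.
(a3, b4): Player 2 can switch to b1 (7 → 14). Not NE.
(The remaining 4 profiles each have a profitable deviation by the same check.)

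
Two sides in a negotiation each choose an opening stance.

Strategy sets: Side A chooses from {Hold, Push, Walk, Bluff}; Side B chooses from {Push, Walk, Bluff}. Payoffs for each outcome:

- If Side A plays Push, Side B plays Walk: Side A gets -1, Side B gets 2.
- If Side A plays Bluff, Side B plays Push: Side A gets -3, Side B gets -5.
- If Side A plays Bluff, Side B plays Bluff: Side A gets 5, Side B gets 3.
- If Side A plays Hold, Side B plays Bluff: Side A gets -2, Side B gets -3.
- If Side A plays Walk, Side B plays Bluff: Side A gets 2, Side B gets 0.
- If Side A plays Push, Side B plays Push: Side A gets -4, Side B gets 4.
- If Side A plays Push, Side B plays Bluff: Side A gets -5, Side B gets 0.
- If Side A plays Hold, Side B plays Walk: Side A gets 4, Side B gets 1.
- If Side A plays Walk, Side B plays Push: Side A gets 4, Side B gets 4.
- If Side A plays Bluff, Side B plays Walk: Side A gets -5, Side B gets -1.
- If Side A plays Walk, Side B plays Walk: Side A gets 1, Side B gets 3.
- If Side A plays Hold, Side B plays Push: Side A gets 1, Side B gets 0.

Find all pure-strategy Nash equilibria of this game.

Side A against Push: payoffs 1, -4, 4, -3 → best response Walk.
Side A against Walk: payoffs 4, -1, 1, -5 → best response Hold.
Side A against Bluff: payoffs -2, -5, 2, 5 → best response Bluff.
Side B against Hold: payoffs 0, 1, -3 → best response Walk.
Side B against Push: payoffs 4, 2, 0 → best response Push.
Side B against Walk: payoffs 4, 3, 0 → best response Push.
Side B against Bluff: payoffs -5, -1, 3 → best response Bluff.
Mutual best responses: (Hold, Walk); (Walk, Push); (Bluff, Bluff).

The pure Nash equilibria are (Hold, Walk) and (Walk, Push) and (Bluff, Bluff).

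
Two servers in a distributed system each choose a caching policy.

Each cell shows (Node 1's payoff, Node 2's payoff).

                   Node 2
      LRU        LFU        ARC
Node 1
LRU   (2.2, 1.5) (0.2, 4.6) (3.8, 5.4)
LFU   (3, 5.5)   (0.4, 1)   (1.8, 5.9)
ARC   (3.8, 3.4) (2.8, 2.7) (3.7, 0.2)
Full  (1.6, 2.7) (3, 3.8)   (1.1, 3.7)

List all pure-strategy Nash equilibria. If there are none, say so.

(LRU, LRU): Node 1 can switch to LFU (2.2 → 3). Not NE.
(LRU, LFU): Node 1 can switch to LFU (0.2 → 0.4). Not NE.
(LRU, ARC): Node 1 gets 3.8, best alternative 3.7; Node 2 gets 5.4, best alternative 4.6. No profitable deviation — NE.
(LFU, LRU): Node 1 can switch to ARC (3 → 3.8). Not NE.
(LFU, LFU): Node 1 can switch to ARC (0.4 → 2.8). Not NE.
(LFU, ARC): Node 1 can switch to LRU (1.8 → 3.8). Not NE.
(ARC, LRU): Node 1 gets 3.8, best alternative 3; Node 2 gets 3.4, best alternative 2.7. No profitable deviation — NE.
(ARC, LFU): Node 1 can switch to Full (2.8 → 3). Not NE.
(ARC, ARC): Node 1 can switch to LRU (3.7 → 3.8). Not NE.
(Full, LRU): Node 1 can switch to LRU (1.6 → 2.2). Not NE.
(Full, LFU): Node 1 gets 3, best alternative 2.8; Node 2 gets 3.8, best alternative 3.7. No profitable deviation — NE.
(The remaining 1 profile has a profitable deviation by the same check.)

The pure Nash equilibria are (LRU, ARC); (ARC, LRU); (Full, LFU).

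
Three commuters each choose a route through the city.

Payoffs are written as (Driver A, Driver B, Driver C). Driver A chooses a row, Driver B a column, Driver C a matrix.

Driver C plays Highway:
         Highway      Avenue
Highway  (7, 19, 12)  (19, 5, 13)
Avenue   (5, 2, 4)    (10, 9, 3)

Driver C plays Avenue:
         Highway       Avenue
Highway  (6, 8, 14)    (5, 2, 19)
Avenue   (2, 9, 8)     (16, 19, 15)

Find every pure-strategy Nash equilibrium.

Pure-strategy Nash equilibria: (Highway, Highway, Avenue), (Avenue, Avenue, Avenue)

(Highway, Highway, Highway): Driver C can switch to Avenue (12 → 14). Not NE.
(Highway, Highway, Avenue): Driver A gets 6, best alternative 2; Driver B gets 8, best alternative 2; Driver C gets 14, best alternative 12. No profitable deviation — NE.
(Highway, Avenue, Highway): Driver B can switch to Highway (5 → 19). Not NE.
(Highway, Avenue, Avenue): Driver A can switch to Avenue (5 → 16). Not NE.
(Avenue, Highway, Highway): Driver A can switch to Highway (5 → 7). Not NE.
(Avenue, Highway, Avenue): Driver A can switch to Highway (2 → 6). Not NE.
(Avenue, Avenue, Highway): Driver A can switch to Highway (10 → 19). Not NE.
(Avenue, Avenue, Avenue): Driver A gets 16, best alternative 5; Driver B gets 19, best alternative 9; Driver C gets 15, best alternative 3. No profitable deviation — NE.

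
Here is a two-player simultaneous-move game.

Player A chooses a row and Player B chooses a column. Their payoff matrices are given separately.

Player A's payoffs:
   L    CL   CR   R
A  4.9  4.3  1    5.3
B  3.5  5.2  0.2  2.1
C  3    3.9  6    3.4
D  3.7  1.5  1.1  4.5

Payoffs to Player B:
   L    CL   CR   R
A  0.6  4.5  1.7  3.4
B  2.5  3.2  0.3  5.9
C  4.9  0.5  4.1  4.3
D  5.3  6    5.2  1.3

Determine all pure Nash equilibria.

For each strategy profile, look for a profitable unilateral deviation.
(A, L): Player B can switch to CL (0.6 → 4.5). Not NE.
(A, CL): Player A can switch to B (4.3 → 5.2). Not NE.
(A, CR): Player A can switch to C (1 → 6). Not NE.
(A, R): Player B can switch to CL (3.4 → 4.5). Not NE.
(B, L): Player A can switch to A (3.5 → 4.9). Not NE.
(B, CL): Player B can switch to R (3.2 → 5.9). Not NE.
(The remaining 10 profiles each have a profitable deviation by the same check.)

none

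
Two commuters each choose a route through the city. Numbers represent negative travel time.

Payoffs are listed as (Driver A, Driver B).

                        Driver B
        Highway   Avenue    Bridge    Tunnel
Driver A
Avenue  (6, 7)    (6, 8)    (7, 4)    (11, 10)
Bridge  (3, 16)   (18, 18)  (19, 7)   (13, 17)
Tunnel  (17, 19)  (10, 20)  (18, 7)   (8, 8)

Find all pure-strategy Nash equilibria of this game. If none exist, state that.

(Bridge, Avenue)

Driver A against Highway: payoffs 6, 3, 17 → best response Tunnel.
Driver A against Avenue: payoffs 6, 18, 10 → best response Bridge.
Driver A against Bridge: payoffs 7, 19, 18 → best response Bridge.
Driver A against Tunnel: payoffs 11, 13, 8 → best response Bridge.
Driver B against Avenue: payoffs 7, 8, 4, 10 → best response Tunnel.
Driver B against Bridge: payoffs 16, 18, 7, 17 → best response Avenue.
Driver B against Tunnel: payoffs 19, 20, 7, 8 → best response Avenue.
Mutual best responses: (Bridge, Avenue).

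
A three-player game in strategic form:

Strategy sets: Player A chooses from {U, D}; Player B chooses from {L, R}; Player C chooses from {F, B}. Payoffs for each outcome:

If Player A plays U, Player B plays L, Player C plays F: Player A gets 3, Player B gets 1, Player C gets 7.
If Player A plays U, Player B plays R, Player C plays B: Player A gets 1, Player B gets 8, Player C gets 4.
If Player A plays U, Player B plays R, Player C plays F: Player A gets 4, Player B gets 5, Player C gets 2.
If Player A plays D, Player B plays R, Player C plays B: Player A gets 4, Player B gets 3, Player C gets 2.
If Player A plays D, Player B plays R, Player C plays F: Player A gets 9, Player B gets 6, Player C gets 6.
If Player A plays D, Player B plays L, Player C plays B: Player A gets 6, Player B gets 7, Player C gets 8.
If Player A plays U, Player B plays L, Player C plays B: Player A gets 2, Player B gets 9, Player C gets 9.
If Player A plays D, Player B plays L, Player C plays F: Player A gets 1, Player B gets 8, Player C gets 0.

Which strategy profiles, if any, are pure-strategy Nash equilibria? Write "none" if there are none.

The unique pure-strategy Nash equilibrium is (D, L, B).

Player A against (L, F): payoffs 3, 1 → best response U.
Player A against (L, B): payoffs 2, 6 → best response D.
Player A against (R, F): payoffs 4, 9 → best response D.
Player A against (R, B): payoffs 1, 4 → best response D.
Player B against (U, F): payoffs 1, 5 → best response R.
Player B against (U, B): payoffs 9, 8 → best response L.
Player B against (D, F): payoffs 8, 6 → best response L.
Player B against (D, B): payoffs 7, 3 → best response L.
Player C against (U, L): payoffs 7, 9 → best response B.
Player C against (U, R): payoffs 2, 4 → best response B.
Player C against (D, L): payoffs 0, 8 → best response B.
Player C against (D, R): payoffs 6, 2 → best response F.
Mutual best responses: (D, L, B).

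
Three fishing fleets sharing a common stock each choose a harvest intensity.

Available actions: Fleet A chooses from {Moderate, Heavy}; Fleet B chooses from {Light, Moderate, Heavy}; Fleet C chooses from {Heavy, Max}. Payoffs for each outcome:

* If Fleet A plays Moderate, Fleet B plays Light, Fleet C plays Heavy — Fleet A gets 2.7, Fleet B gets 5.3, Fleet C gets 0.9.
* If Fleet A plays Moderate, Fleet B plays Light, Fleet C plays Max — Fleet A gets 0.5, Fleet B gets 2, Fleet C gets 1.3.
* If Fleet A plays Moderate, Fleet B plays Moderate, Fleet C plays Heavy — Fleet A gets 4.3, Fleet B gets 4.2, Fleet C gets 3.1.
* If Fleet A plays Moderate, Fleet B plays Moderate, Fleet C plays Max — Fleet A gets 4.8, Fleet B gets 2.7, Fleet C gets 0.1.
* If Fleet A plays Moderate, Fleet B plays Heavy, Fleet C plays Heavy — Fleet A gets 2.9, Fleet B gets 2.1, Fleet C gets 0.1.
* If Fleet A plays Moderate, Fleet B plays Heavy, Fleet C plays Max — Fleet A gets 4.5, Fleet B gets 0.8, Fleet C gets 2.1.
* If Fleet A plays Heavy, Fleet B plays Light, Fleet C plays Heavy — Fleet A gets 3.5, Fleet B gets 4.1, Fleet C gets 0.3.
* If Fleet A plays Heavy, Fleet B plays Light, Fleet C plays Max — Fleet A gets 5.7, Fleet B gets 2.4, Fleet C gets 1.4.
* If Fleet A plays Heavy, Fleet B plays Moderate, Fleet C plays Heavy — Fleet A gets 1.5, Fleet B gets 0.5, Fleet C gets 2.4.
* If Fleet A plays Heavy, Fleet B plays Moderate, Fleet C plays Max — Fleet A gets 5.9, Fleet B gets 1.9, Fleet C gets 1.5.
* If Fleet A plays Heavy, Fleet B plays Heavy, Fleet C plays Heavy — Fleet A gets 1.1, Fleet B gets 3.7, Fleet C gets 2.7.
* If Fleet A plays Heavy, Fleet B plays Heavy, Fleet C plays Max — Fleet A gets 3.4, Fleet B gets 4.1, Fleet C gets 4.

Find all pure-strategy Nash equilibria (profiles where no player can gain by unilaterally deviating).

(Moderate, Light, Heavy): Fleet A can switch to Heavy (2.7 → 3.5). Not NE.
(Moderate, Light, Max): Fleet A can switch to Heavy (0.5 → 5.7). Not NE.
(Moderate, Moderate, Heavy): Fleet B can switch to Light (4.2 → 5.3). Not NE.
(Moderate, Moderate, Max): Fleet A can switch to Heavy (4.8 → 5.9). Not NE.
(Moderate, Heavy, Heavy): Fleet B can switch to Light (2.1 → 5.3). Not NE.
(Moderate, Heavy, Max): Fleet B can switch to Light (0.8 → 2). Not NE.
(Heavy, Light, Heavy): Fleet C can switch to Max (0.3 → 1.4). Not NE.
(Heavy, Light, Max): Fleet B can switch to Heavy (2.4 → 4.1). Not NE.
(Heavy, Moderate, Heavy): Fleet A can switch to Moderate (1.5 → 4.3). Not NE.
(Heavy, Moderate, Max): Fleet B can switch to Light (1.9 → 2.4). Not NE.
(The remaining 2 profiles each have a profitable deviation by the same check.)

There is no pure-strategy Nash equilibrium.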